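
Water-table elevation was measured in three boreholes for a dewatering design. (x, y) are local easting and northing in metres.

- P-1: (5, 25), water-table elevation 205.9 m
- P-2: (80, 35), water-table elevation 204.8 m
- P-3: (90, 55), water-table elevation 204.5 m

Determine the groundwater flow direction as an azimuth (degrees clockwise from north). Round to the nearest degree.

059°

Differences from P-1: to P-2 (Δx, Δy, Δh) = (75, 10, -1.1); to P-3 = (85, 30, -1.4).
Determinant of the coordinate differences = 75·30 − 85·10 = 1400.
∂h/∂x = [(-1.1)·30 − (-1.4)·10] / 1400 = -0.01357
∂h/∂y = [75·(-1.4) − 85·(-1.1)] / 1400 = -0.008214
Flow direction (−∇h) has components (+0.01357 E, +0.008214 N).
Azimuth = atan2(E, N) = atan2(+0.01357, +0.008214) = 58.8° ≈ 059°.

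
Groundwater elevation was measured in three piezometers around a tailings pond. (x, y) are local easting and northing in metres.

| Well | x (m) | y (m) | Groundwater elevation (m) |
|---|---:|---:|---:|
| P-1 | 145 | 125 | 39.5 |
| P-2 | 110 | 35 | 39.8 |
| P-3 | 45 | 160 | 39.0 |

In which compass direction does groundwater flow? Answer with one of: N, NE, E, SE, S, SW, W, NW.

NW

Three-point gradient (reference P-1): Δ to P-2 = (-35, -90, +0.3), Δ to P-3 = (-100, 35, -0.5).
∂h/∂x = +0.003374, ∂h/∂y = -0.004645 (det = -10225).
Flow = −∇h = (-0.003374 east, +0.004645 north), which points northwest.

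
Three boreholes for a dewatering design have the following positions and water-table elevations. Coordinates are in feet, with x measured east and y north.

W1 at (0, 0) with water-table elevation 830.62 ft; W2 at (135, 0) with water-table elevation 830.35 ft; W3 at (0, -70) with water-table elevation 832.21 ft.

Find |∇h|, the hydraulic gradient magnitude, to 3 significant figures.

0.0228

∂h/∂x = (830.35 − 830.62) / (135 − 0) = -0.002000
∂h/∂y = (832.21 − 830.62) / (-70 − 0) = -0.02271
|∇h| = √(-0.002000² + -0.02271²) = 0.0228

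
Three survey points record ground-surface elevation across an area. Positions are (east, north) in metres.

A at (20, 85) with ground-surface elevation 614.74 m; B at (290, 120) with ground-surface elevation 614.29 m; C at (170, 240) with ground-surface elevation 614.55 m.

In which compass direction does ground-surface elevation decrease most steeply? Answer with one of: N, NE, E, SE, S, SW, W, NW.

Taking A as reference: B−A = (270, 35, -0.45); C−A = (150, 155, -0.19).
Solve a·Δx + b·Δy = Δz: det = 270·155 − 150·35 = 36600.
∂z/∂x = [(-0.45)·155 − (-0.19)·35] / 36600 = -0.001724
∂z/∂y = [270·(-0.19) − 150·(-0.45)] / 36600 = +0.0004426
Steepest decrease is along −∇f = (+0.001724 E, -0.0004426 N) → east.

E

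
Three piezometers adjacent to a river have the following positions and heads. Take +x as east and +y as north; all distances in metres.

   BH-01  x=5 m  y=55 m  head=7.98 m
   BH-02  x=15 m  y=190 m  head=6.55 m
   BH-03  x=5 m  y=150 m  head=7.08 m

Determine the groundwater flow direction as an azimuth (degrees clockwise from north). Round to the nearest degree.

058°

With h = a·x + b·y + c and BH-01 as origin, the differences give:
  10·a + 135·b = -1.43
  0·a + 95·b = -0.90
Eliminate b (×95 and ×135, subtract): 950·a = -14.350 → a = ∂h/∂x = -0.01511
Back-substitute: b = ∂h/∂y = -0.009474.
Flow direction (−∇h) has components (+0.01511 E, +0.009474 N).
Azimuth = atan2(E, N) = atan2(+0.01511, +0.009474) = 57.9° ≈ 058°.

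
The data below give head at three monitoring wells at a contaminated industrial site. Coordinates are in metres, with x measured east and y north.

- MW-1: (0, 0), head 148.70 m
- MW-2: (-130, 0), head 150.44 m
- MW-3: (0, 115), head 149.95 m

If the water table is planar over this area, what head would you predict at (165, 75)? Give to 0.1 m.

∂h/∂x = (150.44 − 148.70) / (-130 − 0) = -0.01338
∂h/∂y = (149.95 − 148.70) / (115 − 0) = +0.01087
h(165, 75) = 148.70 + (-0.01338)·(165) + (+0.01087)·(75) = 148.70 -2.208 +0.815 = 147.307 m.

147.3 m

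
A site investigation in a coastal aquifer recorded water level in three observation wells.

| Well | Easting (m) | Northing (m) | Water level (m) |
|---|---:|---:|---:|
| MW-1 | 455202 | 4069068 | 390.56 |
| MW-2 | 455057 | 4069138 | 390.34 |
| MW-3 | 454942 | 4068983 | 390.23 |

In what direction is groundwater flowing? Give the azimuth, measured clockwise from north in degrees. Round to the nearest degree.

Differences from MW-1: to MW-2 (Δx, Δy, Δh) = (-145, 70, -0.22); to MW-3 = (-260, -85, -0.33).
Solve a·Δx + b·Δy = Δh: det = (-145)·(-85) − (-260)·70 = 30525.
∂h/∂x = [(-0.22)·(-85) − (-0.33)·70] / 30525 = +0.001369
∂h/∂y = [(-145)·(-0.33) − (-260)·(-0.22)] / 30525 = -0.0003063
Flow direction (−∇h) has components (-0.001369 E, +0.0003063 N).
Azimuth = atan2(E, N) = atan2(-0.001369, +0.0003063) = 282.6° ≈ 283°.

283°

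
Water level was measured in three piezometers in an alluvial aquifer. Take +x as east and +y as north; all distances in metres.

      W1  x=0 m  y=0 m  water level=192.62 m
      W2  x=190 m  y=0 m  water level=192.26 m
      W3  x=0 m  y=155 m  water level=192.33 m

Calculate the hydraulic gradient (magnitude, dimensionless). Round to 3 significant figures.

0.00266

∂h/∂x = (192.26 − 192.62) / (190 − 0) = -0.001895
∂h/∂y = (192.33 − 192.62) / (155 − 0) = -0.001871
|∇h| = √(-0.001895² + -0.001871²) = 0.002663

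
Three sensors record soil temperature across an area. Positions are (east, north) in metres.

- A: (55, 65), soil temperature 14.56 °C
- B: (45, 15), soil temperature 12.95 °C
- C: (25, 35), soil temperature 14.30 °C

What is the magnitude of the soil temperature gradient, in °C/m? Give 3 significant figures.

With T = a·x + b·y + c and A as origin, the differences give:
  (-10)·a + (-50)·b = -1.61
  (-30)·a + (-30)·b = -0.26
Eliminate b (×(-30) and ×(-50), subtract): -1200·a = 35.300 → a = ∂T/∂x = -0.02942
Back-substitute: b = ∂T/∂y = +0.03808.
|∇f| = √(-0.02942² + 0.03808²) = 0.04812 °C/m

0.0481 °C/m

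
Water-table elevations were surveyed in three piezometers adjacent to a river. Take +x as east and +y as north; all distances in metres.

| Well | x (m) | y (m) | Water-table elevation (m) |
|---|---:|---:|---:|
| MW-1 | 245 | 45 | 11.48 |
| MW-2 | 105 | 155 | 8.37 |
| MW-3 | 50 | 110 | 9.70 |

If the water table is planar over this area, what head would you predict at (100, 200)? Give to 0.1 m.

7.1 m

Differences from MW-1: to MW-2 (Δx, Δy, Δh) = (-140, 110, -3.11); to MW-3 = (-195, 65, -1.78).
Determinant of the coordinate differences = (-140)·65 − (-195)·110 = 12350.
∂h/∂x = [(-3.11)·65 − (-1.78)·110] / 12350 = -0.0005142
∂h/∂y = [(-140)·(-1.78) − (-195)·(-3.11)] / 12350 = -0.02893
h(100, 200) = 11.48 + (-0.0005142)·(-145) + (-0.02893)·(155) = 11.48 +0.075 -4.484 = 7.071 m.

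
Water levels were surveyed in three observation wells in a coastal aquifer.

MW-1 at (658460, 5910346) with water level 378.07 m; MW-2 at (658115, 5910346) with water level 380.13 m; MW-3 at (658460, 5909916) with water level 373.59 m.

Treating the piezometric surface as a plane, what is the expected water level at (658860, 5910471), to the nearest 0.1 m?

377.0 m

∂h/∂x = (380.13 − 378.07) / (658115 − 658460) = -0.005971
∂h/∂y = (373.59 − 378.07) / (5909916 − 5910346) = +0.01042
h(658860, 5910471) = 378.07 + (-0.005971)·(400) + (+0.01042)·(125) = 378.07 -2.388 +1.302 = 376.984 m.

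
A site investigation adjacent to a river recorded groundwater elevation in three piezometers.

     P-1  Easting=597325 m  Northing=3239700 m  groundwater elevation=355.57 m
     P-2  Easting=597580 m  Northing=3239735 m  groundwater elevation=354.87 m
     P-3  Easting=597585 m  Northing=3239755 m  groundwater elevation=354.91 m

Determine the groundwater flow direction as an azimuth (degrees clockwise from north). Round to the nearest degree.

132°

With h = a·x + b·y + c and P-1 as origin, the differences give:
  255·a + 35·b = -0.70
  260·a + 55·b = -0.66
Eliminate b (×55 and ×35, subtract): 4925·a = -15.400 → a = ∂h/∂x = -0.003127
Back-substitute: b = ∂h/∂y = +0.002782.
Flow direction (−∇h) has components (+0.003127 E, -0.002782 N).
Azimuth = atan2(E, N) = atan2(+0.003127, -0.002782) = 131.7° ≈ 132°.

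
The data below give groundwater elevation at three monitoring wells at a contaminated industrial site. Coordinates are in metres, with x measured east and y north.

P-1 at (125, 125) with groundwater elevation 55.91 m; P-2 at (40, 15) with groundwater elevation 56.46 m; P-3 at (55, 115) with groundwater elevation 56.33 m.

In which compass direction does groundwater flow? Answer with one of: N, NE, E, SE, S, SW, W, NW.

With h = a·x + b·y + c and P-1 as origin, the differences give:
  (-85)·a + (-110)·b = +0.55
  (-70)·a + (-10)·b = +0.42
Eliminate b (×(-10) and ×(-110), subtract): -6850·a = 40.700 → a = ∂h/∂x = -0.005942
Back-substitute: b = ∂h/∂y = -0.0004088.
Flow = −∇h = (+0.005942 east, +0.0004088 north), which points east.

E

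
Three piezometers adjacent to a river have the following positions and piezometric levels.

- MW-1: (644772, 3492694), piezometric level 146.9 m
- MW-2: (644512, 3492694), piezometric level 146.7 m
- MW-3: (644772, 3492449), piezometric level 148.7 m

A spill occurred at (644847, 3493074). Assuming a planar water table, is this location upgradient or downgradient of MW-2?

downgradient

∂h/∂x = (146.7 − 146.9) / (644512 − 644772) = +0.0007692
∂h/∂y = (148.7 − 146.9) / (3492449 − 3492694) = -0.007347
Head at (644847, 3493074) = 146.9 + (+0.0007692)·(75) + (-0.007347)·(380) = 144.17 m.
That is lower than the 146.7 m at MW-2, so the point is downgradient.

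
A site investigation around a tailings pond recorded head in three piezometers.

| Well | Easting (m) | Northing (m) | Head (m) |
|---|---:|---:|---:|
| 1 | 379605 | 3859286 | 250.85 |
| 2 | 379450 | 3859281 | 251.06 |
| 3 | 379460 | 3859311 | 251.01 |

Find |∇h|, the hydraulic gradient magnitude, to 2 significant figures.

With h = a·x + b·y + c and 1 as origin, the differences give:
  (-155)·a + (-5)·b = +0.21
  (-145)·a + 25·b = +0.16
Eliminate b (×25 and ×(-5), subtract): -4600·a = 6.050 → a = ∂h/∂x = -0.001315
Back-substitute: b = ∂h/∂y = -0.001228.
|∇h| = √(-0.001315² + -0.001228²) = 0.001799

0.0018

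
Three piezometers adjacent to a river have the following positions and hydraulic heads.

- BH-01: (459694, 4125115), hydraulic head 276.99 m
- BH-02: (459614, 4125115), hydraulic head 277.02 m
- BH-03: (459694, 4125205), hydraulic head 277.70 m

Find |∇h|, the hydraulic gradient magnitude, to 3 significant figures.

∂h/∂x = (277.02 − 276.99) / (459614 − 459694) = -0.0003750
∂h/∂y = (277.70 − 276.99) / (4125205 − 4125115) = +0.007889
|∇h| = √(-0.0003750² + 0.007889²) = 0.007898

0.00790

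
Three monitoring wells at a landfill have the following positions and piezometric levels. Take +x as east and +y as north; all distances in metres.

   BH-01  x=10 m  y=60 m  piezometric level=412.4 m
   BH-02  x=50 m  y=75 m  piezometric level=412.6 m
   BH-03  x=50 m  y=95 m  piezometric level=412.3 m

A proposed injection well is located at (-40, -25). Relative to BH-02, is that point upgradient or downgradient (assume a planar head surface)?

upgradient

Differences from BH-01: to BH-02 (Δx, Δy, Δh) = (40, 15, +0.2); to BH-03 = (40, 35, -0.1).
Determinant of the coordinate differences = 40·35 − 40·15 = 800.
∂h/∂x = [(+0.2)·35 − (-0.1)·15] / 800 = +0.01063
∂h/∂y = [40·(-0.1) − 40·(+0.2)] / 800 = -0.01500
Head at (-40, -25) = 412.4 + (+0.01063)·(-50) + (-0.01500)·(-85) = 413.14 m.
That is higher than the 412.6 m at BH-02, so the point is upgradient.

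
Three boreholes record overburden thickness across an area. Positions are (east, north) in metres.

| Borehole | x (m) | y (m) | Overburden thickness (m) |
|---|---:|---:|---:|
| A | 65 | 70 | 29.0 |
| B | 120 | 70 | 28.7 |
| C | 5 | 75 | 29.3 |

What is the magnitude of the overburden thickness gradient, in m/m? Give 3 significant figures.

0.00771 m/m

Differences from A: to B (Δx, Δy, Δh) = (55, 0, -0.3); to C = (-60, 5, +0.3).
Solve a·Δx + b·Δy = Δd: det = 55·5 − (-60)·0 = 275.
∂d/∂x = [(-0.3)·5 − (+0.3)·0] / 275 = -0.005455
∂d/∂y = [55·(+0.3) − (-60)·(-0.3)] / 275 = -0.005455
|∇f| = √(-0.005455² + -0.005455²) = 0.007715 m/m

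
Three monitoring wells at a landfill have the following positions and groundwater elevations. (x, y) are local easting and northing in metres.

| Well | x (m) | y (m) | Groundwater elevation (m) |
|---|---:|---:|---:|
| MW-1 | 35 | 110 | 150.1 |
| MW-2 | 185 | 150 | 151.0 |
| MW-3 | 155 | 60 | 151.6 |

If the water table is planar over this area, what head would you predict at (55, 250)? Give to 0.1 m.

Taking MW-1 as reference: MW-2−MW-1 = (150, 40, +0.9); MW-3−MW-1 = (120, -50, +1.5).
Solve a·Δx + b·Δy = Δh: det = 150·(-50) − 120·40 = -12300.
∂h/∂x = [(+0.9)·(-50) − (+1.5)·40] / -12300 = +0.008537
∂h/∂y = [150·(+1.5) − 120·(+0.9)] / -12300 = -0.009512
h(55, 250) = 150.1 + (+0.008537)·(20) + (-0.009512)·(140) = 150.1 +0.171 -1.332 = 148.939 m.

148.9 m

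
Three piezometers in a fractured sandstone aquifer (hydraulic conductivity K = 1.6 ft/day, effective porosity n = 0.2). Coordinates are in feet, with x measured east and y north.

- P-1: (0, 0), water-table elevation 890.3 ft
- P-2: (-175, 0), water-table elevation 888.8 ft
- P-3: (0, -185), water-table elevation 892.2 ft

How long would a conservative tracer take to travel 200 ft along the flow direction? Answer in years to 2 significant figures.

∂h/∂x = (888.8 − 890.3) / (-175 − 0) = +0.008571
∂h/∂y = (892.2 − 890.3) / (-185 − 0) = -0.01027
|∇h| = √(0.008571² + -0.01027²) = 0.01338
Seepage velocity v = K·i/n = 1.6 × 0.01338 / 0.2 = 0.107 ft/day.
t = 200 / 0.107 = 1869 days = 5.12 years.

5.1 years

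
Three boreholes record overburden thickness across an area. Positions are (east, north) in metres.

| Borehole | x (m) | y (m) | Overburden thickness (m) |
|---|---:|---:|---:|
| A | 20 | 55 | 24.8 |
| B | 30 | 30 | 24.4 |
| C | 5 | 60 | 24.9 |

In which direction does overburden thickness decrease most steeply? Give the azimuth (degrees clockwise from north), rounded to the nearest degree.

Differences from A: to B (Δx, Δy, Δh) = (10, -25, -0.4); to C = (-15, 5, +0.1).
Determinant of the coordinate differences = 10·5 − (-15)·(-25) = -325.
∂d/∂x = [(-0.4)·5 − (+0.1)·(-25)] / -325 = -0.001538
∂d/∂y = [10·(+0.1) − (-15)·(-0.4)] / -325 = +0.01538
Steepest decrease is along −∇f: components (+0.001538 E, -0.01538 N).
Azimuth = atan2(+0.001538, -0.01538) = 174.3° ≈ 174°.

174°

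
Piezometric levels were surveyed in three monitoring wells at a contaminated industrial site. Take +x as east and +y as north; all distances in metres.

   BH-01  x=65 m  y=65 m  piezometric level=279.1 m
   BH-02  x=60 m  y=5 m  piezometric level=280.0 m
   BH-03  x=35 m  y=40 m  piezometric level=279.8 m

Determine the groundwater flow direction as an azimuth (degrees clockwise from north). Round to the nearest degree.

040°

Differences from BH-01: to BH-02 (Δx, Δy, Δh) = (-5, -60, +0.9); to BH-03 = (-30, -25, +0.7).
Determinant of the coordinate differences = (-5)·(-25) − (-30)·(-60) = -1675.
∂h/∂x = [(+0.9)·(-25) − (+0.7)·(-60)] / -1675 = -0.01164
∂h/∂y = [(-5)·(+0.7) − (-30)·(+0.9)] / -1675 = -0.01403
Flow direction (−∇h) has components (+0.01164 E, +0.01403 N).
Azimuth = atan2(E, N) = atan2(+0.01164, +0.01403) = 39.7° ≈ 040°.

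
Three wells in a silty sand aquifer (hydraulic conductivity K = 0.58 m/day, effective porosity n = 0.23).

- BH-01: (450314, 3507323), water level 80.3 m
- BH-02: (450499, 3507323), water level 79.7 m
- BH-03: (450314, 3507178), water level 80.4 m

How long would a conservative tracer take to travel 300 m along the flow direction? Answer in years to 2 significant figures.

∂h/∂x = (79.7 − 80.3) / (450499 − 450314) = -0.003243
∂h/∂y = (80.4 − 80.3) / (3507178 − 3507323) = -0.0006897
|∇h| = √(-0.003243² + -0.0006897²) = 0.003316
Seepage velocity v = K·i/n = 0.58 × 0.003316 / 0.23 = 0.008362 m/day.
t = 300 / 0.008362 = 3.588e+04 days = 98.2 years.

98 years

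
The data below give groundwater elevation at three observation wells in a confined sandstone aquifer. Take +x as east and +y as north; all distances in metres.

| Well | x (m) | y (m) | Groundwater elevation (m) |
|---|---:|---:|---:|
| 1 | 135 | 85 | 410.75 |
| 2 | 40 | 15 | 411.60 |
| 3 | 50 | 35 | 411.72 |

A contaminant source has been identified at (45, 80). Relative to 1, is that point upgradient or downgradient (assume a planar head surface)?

upgradient

Differences from 1: to 2 (Δx, Δy, Δh) = (-95, -70, +0.85); to 3 = (-85, -50, +0.97).
Solve a·Δx + b·Δy = Δh: det = (-95)·(-50) − (-85)·(-70) = -1200.
∂h/∂x = [(+0.85)·(-50) − (+0.97)·(-70)] / -1200 = -0.02117
∂h/∂y = [(-95)·(+0.97) − (-85)·(+0.85)] / -1200 = +0.01658
Head at (45, 80) = 410.75 + (-0.02117)·(-90) + (+0.01658)·(-5) = 412.57 m.
That is higher than the 410.75 m at 1, so the point is upgradient.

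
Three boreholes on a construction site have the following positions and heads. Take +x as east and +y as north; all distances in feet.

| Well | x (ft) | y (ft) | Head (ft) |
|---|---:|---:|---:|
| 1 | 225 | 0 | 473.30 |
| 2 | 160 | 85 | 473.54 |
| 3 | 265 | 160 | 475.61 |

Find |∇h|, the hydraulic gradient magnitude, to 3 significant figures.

0.0163

Taking 1 as reference: 2−1 = (-65, 85, +0.24); 3−1 = (40, 160, +2.31).
Determinant of the coordinate differences = (-65)·160 − 40·85 = -13800.
∂h/∂x = [(+0.24)·160 − (+2.31)·85] / -13800 = +0.01145
∂h/∂y = [(-65)·(+2.31) − 40·(+0.24)] / -13800 = +0.01158
|∇h| = √(0.01145² + 0.01158²) = 0.01628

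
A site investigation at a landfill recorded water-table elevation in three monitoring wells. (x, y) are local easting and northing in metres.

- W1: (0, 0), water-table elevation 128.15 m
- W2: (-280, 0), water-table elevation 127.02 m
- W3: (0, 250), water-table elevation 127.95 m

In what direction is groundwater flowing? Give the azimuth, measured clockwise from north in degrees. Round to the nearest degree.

∂h/∂x = (127.02 − 128.15) / (-280 − 0) = +0.004036
∂h/∂y = (127.95 − 128.15) / (250 − 0) = -0.0008000
Flow direction (−∇h) has components (-0.004036 E, +0.0008000 N).
Azimuth = atan2(E, N) = atan2(-0.004036, +0.0008000) = 281.2° ≈ 281°.

281°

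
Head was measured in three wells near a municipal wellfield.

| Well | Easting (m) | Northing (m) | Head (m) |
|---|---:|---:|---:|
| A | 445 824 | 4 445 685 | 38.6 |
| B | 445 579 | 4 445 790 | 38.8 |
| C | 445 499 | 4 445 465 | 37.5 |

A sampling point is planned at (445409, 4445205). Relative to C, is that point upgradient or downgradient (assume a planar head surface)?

downgradient

Differences from A: to B (Δx, Δy, Δh) = (-245, 105, +0.2); to C = (-325, -220, -1.1).
Solve a·Δx + b·Δy = Δh: det = (-245)·(-220) − (-325)·105 = 88025.
∂h/∂x = [(+0.2)·(-220) − (-1.1)·105] / 88025 = +0.0008123
∂h/∂y = [(-245)·(-1.1) − (-325)·(+0.2)] / 88025 = +0.003800
Head at (445409, 4445205) = 38.6 + (+0.0008123)·(-415) + (+0.003800)·(-480) = 36.44 m.
That is lower than the 37.5 m at C, so the point is downgradient.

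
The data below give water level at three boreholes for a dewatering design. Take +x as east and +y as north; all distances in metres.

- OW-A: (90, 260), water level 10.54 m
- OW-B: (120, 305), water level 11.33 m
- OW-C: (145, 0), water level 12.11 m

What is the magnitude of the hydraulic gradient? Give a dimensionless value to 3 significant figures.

Taking OW-A as reference: OW-B−OW-A = (30, 45, +0.79); OW-C−OW-A = (55, -260, +1.57).
Solve a·Δx + b·Δy = Δh: det = 30·(-260) − 55·45 = -10275.
∂h/∂x = [(+0.79)·(-260) − (+1.57)·45] / -10275 = +0.02687
∂h/∂y = [30·(+1.57) − 55·(+0.79)] / -10275 = -0.0003552
|∇h| = √(0.02687² + -0.0003552²) = 0.02687

0.0269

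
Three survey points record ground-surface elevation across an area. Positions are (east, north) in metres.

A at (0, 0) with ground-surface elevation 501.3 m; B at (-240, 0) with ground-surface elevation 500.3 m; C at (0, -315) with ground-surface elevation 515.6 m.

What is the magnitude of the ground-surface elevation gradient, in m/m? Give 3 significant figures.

∂z/∂x = (500.3 − 501.3) / (-240 − 0) = +0.004167
∂z/∂y = (515.6 − 501.3) / (-315 − 0) = -0.04540
|∇f| = √(0.004167² + -0.04540²) = 0.04559 m/m

0.0456 m/m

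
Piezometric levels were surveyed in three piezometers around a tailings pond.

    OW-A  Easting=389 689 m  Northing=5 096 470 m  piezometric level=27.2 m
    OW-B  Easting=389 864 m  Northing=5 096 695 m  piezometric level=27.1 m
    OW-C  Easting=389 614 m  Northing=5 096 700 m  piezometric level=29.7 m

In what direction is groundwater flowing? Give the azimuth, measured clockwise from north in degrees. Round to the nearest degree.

126°

Three-point gradient (reference OW-A): Δ to OW-B = (175, 225, -0.1), Δ to OW-C = (-75, 230, +2.5).
∂h/∂x = -0.01025, ∂h/∂y = +0.007527 (det = 57125).
Flow direction (−∇h) has components (+0.01025 E, -0.007527 N).
Azimuth = atan2(E, N) = atan2(+0.01025, -0.007527) = 126.3° ≈ 126°.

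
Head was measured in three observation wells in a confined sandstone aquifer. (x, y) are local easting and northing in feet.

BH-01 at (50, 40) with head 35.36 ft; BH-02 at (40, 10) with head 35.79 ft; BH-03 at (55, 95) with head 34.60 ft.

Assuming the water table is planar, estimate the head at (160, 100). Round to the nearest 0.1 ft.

34.3 ft

Taking BH-01 as reference: BH-02−BH-01 = (-10, -30, +0.43); BH-03−BH-01 = (5, 55, -0.76).
Solve a·Δx + b·Δy = Δh: det = (-10)·55 − 5·(-30) = -400.
∂h/∂x = [(+0.43)·55 − (-0.76)·(-30)] / -400 = -0.002125
∂h/∂y = [(-10)·(-0.76) − 5·(+0.43)] / -400 = -0.01362
h(160, 100) = 35.36 + (-0.002125)·(110) + (-0.01362)·(60) = 35.36 -0.234 -0.817 = 34.309 ft.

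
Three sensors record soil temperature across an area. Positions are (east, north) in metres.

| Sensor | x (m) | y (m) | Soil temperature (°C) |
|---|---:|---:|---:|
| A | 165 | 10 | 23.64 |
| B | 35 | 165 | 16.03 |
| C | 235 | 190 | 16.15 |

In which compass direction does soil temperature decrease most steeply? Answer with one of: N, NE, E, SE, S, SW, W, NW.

Taking A as reference: B−A = (-130, 155, -7.61); C−A = (70, 180, -7.49).
Solve a·Δx + b·Δy = ΔT: det = (-130)·180 − 70·155 = -34250.
∂T/∂x = [(-7.61)·180 − (-7.49)·155] / -34250 = +0.006098
∂T/∂y = [(-130)·(-7.49) − 70·(-7.61)] / -34250 = -0.04398
Steepest decrease is along −∇f = (-0.006098 E, +0.04398 N) → north.

N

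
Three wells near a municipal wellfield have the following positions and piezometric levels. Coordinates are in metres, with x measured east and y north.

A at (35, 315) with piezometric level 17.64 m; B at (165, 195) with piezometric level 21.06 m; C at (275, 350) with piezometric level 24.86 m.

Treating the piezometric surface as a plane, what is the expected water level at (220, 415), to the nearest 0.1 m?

23.5 m

Taking A as reference: B−A = (130, -120, +3.42); C−A = (240, 35, +7.22).
Determinant of the coordinate differences = 130·35 − 240·(-120) = 33350.
∂h/∂x = [(+3.42)·35 − (+7.22)·(-120)] / 33350 = +0.02957
∂h/∂y = [130·(+7.22) − 240·(+3.42)] / 33350 = +0.003532
h(220, 415) = 17.64 + (+0.02957)·(185) + (+0.003532)·(100) = 17.64 +5.470 +0.353 = 23.463 m.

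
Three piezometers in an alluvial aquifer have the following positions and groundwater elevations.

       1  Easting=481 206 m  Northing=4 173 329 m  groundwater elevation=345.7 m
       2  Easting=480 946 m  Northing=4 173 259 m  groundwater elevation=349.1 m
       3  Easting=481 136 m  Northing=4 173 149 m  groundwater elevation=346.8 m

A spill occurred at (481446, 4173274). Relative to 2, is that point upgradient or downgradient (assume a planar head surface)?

Taking 1 as reference: 2−1 = (-260, -70, +3.4); 3−1 = (-70, -180, +1.1).
Determinant of the coordinate differences = (-260)·(-180) − (-70)·(-70) = 41900.
∂h/∂x = [(+3.4)·(-180) − (+1.1)·(-70)] / 41900 = -0.01277
∂h/∂y = [(-260)·(+1.1) − (-70)·(+3.4)] / 41900 = -0.001146
Head at (481446, 4173274) = 345.7 + (-0.01277)·(240) + (-0.001146)·(-55) = 342.70 m.
That is lower than the 349.1 m at 2, so the point is downgradient.

downgradient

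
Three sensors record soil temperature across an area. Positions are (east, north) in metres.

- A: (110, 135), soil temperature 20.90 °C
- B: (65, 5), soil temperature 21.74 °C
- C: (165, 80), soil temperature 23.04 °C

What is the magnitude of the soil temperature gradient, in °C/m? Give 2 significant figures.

0.028 °C/m

With T = a·x + b·y + c and A as origin, the differences give:
  (-45)·a + (-130)·b = +0.84
  55·a + (-55)·b = +2.14
Eliminate b (×(-55) and ×(-130), subtract): 9625·a = 232.000 → a = ∂T/∂x = +0.02410
Back-substitute: b = ∂T/∂y = -0.01481.
|∇f| = √(0.02410² + -0.01481²) = 0.02829 °C/m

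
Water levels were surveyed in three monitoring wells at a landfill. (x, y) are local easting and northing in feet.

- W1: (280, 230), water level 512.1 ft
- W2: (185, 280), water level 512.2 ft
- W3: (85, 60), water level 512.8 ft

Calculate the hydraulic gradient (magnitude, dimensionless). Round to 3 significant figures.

Differences from W1: to W2 (Δx, Δy, Δh) = (-95, 50, +0.1); to W3 = (-195, -170, +0.7).
Solve a·Δx + b·Δy = Δh: det = (-95)·(-170) − (-195)·50 = 25900.
∂h/∂x = [(+0.1)·(-170) − (+0.7)·50] / 25900 = -0.002008
∂h/∂y = [(-95)·(+0.7) − (-195)·(+0.1)] / 25900 = -0.001815
|∇h| = √(-0.002008² + -0.001815²) = 0.002707

0.00271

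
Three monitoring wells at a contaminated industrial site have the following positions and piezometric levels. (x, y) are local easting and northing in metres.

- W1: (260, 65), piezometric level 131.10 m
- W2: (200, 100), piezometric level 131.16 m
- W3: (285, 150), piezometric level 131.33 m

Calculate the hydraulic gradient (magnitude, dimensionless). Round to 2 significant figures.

0.0026

Taking W1 as reference: W2−W1 = (-60, 35, +0.06); W3−W1 = (25, 85, +0.23).
Solve a·Δx + b·Δy = Δh: det = (-60)·85 − 25·35 = -5975.
∂h/∂x = [(+0.06)·85 − (+0.23)·35] / -5975 = +0.0004937
∂h/∂y = [(-60)·(+0.23) − 25·(+0.06)] / -5975 = +0.002561
|∇h| = √(0.0004937² + 0.002561²) = 0.002608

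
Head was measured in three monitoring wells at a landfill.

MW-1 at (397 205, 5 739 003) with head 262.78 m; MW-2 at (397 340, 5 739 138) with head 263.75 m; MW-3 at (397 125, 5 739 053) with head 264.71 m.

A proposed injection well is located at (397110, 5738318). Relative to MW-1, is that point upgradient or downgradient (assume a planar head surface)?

downgradient

With h = a·x + b·y + c and MW-1 as origin, the differences give:
  135·a + 135·b = +0.97
  (-80)·a + 50·b = +1.93
Eliminate b (×50 and ×135, subtract): 17550·a = -212.050 → a = ∂h/∂x = -0.01208
Back-substitute: b = ∂h/∂y = +0.01927.
Head at (397110, 5738318) = 262.78 + (-0.01208)·(-95) + (+0.01927)·(-685) = 250.73 m.
That is lower than the 262.78 m at MW-1, so the point is downgradient.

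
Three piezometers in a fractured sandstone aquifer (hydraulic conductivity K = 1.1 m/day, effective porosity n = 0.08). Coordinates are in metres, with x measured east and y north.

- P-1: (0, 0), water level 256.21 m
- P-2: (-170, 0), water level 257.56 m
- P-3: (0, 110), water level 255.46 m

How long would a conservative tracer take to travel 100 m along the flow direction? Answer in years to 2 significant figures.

1.9 years

∂h/∂x = (257.56 − 256.21) / (-170 − 0) = -0.007941
∂h/∂y = (255.46 − 256.21) / (110 − 0) = -0.006818
|∇h| = √(-0.007941² + -0.006818²) = 0.01047
Seepage velocity v = K·i/n = 1.1 × 0.01047 / 0.08 = 0.144 m/day.
t = 100 / 0.144 = 694.4 days = 1.9 years.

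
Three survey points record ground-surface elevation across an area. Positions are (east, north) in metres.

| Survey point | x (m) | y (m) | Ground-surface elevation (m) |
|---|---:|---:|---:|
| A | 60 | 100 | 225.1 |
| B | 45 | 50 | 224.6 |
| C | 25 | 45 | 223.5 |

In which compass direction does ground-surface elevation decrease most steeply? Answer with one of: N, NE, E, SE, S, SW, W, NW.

W

Differences from A: to B (Δx, Δy, Δh) = (-15, -50, -0.5); to C = (-35, -55, -1.6).
Determinant of the coordinate differences = (-15)·(-55) − (-35)·(-50) = -925.
∂z/∂x = [(-0.5)·(-55) − (-1.6)·(-50)] / -925 = +0.05676
∂z/∂y = [(-15)·(-1.6) − (-35)·(-0.5)] / -925 = -0.007027
Steepest decrease is along −∇f = (-0.05676 E, +0.007027 N) → west.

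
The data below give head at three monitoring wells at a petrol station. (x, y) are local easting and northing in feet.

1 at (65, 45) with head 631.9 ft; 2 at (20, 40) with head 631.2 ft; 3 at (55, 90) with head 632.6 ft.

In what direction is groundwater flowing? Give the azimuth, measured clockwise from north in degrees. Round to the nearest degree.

Taking 1 as reference: 2−1 = (-45, -5, -0.7); 3−1 = (-10, 45, +0.7).
Determinant of the coordinate differences = (-45)·45 − (-10)·(-5) = -2075.
∂h/∂x = [(-0.7)·45 − (+0.7)·(-5)] / -2075 = +0.01349
∂h/∂y = [(-45)·(+0.7) − (-10)·(-0.7)] / -2075 = +0.01855
Flow direction (−∇h) has components (-0.01349 E, -0.01855 N).
Azimuth = atan2(E, N) = atan2(-0.01349, -0.01855) = 216.0° ≈ 216°.

216°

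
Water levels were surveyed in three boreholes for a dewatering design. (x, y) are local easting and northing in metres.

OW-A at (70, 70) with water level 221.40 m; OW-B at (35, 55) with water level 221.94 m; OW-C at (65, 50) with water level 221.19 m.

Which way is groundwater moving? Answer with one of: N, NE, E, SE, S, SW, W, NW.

Taking OW-A as reference: OW-B−OW-A = (-35, -15, +0.54); OW-C−OW-A = (-5, -20, -0.21).
Solve a·Δx + b·Δy = Δh: det = (-35)·(-20) − (-5)·(-15) = 625.
∂h/∂x = [(+0.54)·(-20) − (-0.21)·(-15)] / 625 = -0.02232
∂h/∂y = [(-35)·(-0.21) − (-5)·(+0.54)] / 625 = +0.01608
Flow = −∇h = (+0.02232 east, -0.01608 north), which points southeast.

SE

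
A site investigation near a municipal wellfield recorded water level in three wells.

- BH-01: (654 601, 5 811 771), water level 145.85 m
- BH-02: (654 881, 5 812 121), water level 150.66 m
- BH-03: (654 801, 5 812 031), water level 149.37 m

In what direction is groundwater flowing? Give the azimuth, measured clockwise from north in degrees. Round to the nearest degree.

218°

Differences from BH-01: to BH-02 (Δx, Δy, Δh) = (280, 350, +4.81); to BH-03 = (200, 260, +3.52).
Determinant of the coordinate differences = 280·260 − 200·350 = 2800.
∂h/∂x = [(+4.81)·260 − (+3.52)·350] / 2800 = +0.006643
∂h/∂y = [280·(+3.52) − 200·(+4.81)] / 2800 = +0.008429
Flow direction (−∇h) has components (-0.006643 E, -0.008429 N).
Azimuth = atan2(E, N) = atan2(-0.006643, -0.008429) = 218.2° ≈ 218°.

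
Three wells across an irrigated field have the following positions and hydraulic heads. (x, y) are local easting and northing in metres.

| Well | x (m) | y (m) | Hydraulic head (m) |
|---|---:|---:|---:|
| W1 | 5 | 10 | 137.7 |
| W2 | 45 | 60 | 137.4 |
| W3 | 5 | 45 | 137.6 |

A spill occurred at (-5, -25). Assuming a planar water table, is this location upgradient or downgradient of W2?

upgradient

Differences from W1: to W2 (Δx, Δy, Δh) = (40, 50, -0.3); to W3 = (0, 35, -0.1).
Solve a·Δx + b·Δy = Δh: det = 40·35 − 0·50 = 1400.
∂h/∂x = [(-0.3)·35 − (-0.1)·50] / 1400 = -0.003929
∂h/∂y = [40·(-0.1) − 0·(-0.3)] / 1400 = -0.002857
Head at (-5, -25) = 137.7 + (-0.003929)·(-10) + (-0.002857)·(-35) = 137.84 m.
That is higher than the 137.4 m at W2, so the point is upgradient.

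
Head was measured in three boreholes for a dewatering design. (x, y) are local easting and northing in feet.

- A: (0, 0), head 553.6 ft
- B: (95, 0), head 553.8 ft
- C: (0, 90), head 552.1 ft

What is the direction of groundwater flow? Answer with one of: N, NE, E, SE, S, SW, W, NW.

∂h/∂x = (553.8 − 553.6) / (95 − 0) = +0.002105
∂h/∂y = (552.1 − 553.6) / (90 − 0) = -0.01667
Flow = −∇h = (-0.002105 east, +0.01667 north), which points north.

N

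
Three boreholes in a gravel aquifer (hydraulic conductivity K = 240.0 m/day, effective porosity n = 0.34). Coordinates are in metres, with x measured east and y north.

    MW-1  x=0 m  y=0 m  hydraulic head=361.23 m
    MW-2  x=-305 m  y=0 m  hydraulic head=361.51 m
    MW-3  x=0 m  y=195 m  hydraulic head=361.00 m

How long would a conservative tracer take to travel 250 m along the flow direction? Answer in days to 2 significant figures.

240 days

∂h/∂x = (361.51 − 361.23) / (-305 − 0) = -0.0009180
∂h/∂y = (361.00 − 361.23) / (195 − 0) = -0.001179
|∇h| = √(-0.0009180² + -0.001179²) = 0.001494
Seepage velocity v = K·i/n = 240.0 × 0.001494 / 0.34 = 1.055 m/day.
t = 250 / 1.055 = 237 days.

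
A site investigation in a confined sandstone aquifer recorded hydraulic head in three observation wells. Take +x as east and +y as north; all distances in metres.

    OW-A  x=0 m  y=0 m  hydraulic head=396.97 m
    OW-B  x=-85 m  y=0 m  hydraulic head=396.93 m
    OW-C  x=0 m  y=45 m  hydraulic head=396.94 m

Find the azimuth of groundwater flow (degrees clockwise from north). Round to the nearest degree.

325°

∂h/∂x = (396.93 − 396.97) / (-85 − 0) = +0.0004706
∂h/∂y = (396.94 − 396.97) / (45 − 0) = -0.0006667
Flow direction (−∇h) has components (-0.0004706 E, +0.0006667 N).
Azimuth = atan2(E, N) = atan2(-0.0004706, +0.0006667) = 324.8° ≈ 325°.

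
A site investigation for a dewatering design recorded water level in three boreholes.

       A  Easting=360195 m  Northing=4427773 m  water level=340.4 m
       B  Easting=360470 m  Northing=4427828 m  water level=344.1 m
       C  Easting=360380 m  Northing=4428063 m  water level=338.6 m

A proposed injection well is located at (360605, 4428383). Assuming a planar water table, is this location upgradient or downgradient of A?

downgradient

Differences from A: to B (Δx, Δy, Δh) = (275, 55, +3.7); to C = (185, 290, -1.8).
Determinant of the coordinate differences = 275·290 − 185·55 = 69575.
∂h/∂x = [(+3.7)·290 − (-1.8)·55] / 69575 = +0.01685
∂h/∂y = [275·(-1.8) − 185·(+3.7)] / 69575 = -0.01695
Head at (360605, 4428383) = 340.4 + (+0.01685)·(410) + (-0.01695)·(610) = 336.97 m.
That is lower than the 340.4 m at A, so the point is downgradient.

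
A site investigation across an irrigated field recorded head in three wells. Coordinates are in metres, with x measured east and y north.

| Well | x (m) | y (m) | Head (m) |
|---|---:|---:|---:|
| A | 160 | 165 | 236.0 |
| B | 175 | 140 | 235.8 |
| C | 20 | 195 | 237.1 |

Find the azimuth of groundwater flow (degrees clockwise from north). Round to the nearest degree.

Taking A as reference: B−A = (15, -25, -0.2); C−A = (-140, 30, +1.1).
Determinant of the coordinate differences = 15·30 − (-140)·(-25) = -3050.
∂h/∂x = [(-0.2)·30 − (+1.1)·(-25)] / -3050 = -0.007049
∂h/∂y = [15·(+1.1) − (-140)·(-0.2)] / -3050 = +0.003770
Flow direction (−∇h) has components (+0.007049 E, -0.003770 N).
Azimuth = atan2(E, N) = atan2(+0.007049, -0.003770) = 118.1° ≈ 118°.

118°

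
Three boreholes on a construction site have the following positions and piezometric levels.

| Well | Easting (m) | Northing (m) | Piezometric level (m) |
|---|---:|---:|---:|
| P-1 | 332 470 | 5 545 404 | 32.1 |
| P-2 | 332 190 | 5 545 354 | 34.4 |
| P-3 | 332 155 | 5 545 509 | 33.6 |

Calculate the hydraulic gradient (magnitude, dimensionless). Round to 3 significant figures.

With h = a·x + b·y + c and P-1 as origin, the differences give:
  (-280)·a + (-50)·b = +2.3
  (-315)·a + 105·b = +1.5
Eliminate b (×105 and ×(-50), subtract): -45150·a = 316.50 → a = ∂h/∂x = -0.007010
Back-substitute: b = ∂h/∂y = -0.006744.
|∇h| = √(-0.007010² + -0.006744²) = 0.009727

0.00973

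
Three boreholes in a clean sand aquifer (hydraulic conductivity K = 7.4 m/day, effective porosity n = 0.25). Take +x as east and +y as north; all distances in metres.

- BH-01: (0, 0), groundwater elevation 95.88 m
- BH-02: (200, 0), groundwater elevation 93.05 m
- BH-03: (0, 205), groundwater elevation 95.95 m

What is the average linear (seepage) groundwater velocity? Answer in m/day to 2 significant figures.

∂h/∂x = (93.05 − 95.88) / (200 − 0) = -0.01415
∂h/∂y = (95.95 − 95.88) / (205 − 0) = +0.0003415
|∇h| = √(-0.01415² + 0.0003415²) = 0.01415
Seepage velocity v = K·i/n = 7.4 × 0.01415 / 0.25 = 0.4188 m/day.

0.42 m/day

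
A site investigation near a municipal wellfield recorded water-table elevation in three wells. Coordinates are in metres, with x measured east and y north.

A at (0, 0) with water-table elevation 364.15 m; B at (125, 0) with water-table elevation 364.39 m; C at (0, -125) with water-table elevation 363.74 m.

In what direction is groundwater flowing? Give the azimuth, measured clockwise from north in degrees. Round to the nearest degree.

210°

∂h/∂x = (364.39 − 364.15) / (125 − 0) = +0.001920
∂h/∂y = (363.74 − 364.15) / (-125 − 0) = +0.003280
Flow direction (−∇h) has components (-0.001920 E, -0.003280 N).
Azimuth = atan2(E, N) = atan2(-0.001920, -0.003280) = 210.3° ≈ 210°.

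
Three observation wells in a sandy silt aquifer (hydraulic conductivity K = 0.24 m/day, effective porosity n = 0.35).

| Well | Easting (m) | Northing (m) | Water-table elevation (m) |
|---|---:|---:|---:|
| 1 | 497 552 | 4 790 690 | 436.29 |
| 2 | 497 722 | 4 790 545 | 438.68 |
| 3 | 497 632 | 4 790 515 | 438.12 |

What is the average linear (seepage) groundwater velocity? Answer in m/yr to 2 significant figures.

2.7 m/yr

Taking 1 as reference: 2−1 = (170, -145, +2.39); 3−1 = (80, -175, +1.83).
Determinant of the coordinate differences = 170·(-175) − 80·(-145) = -18150.
∂h/∂x = [(+2.39)·(-175) − (+1.83)·(-145)] / -18150 = +0.008424
∂h/∂y = [170·(+1.83) − 80·(+2.39)] / -18150 = -0.006606
|∇h| = √(0.008424² + -0.006606²) = 0.01071
Seepage velocity v = K·i/n = 0.24 × 0.01071 / 0.35 = 0.007344 m/day = 2.682 m/yr.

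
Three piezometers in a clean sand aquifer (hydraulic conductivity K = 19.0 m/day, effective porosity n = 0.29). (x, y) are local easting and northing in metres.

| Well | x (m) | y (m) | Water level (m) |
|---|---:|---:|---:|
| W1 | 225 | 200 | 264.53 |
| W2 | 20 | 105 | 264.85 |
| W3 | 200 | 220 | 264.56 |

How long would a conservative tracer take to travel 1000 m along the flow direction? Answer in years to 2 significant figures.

Differences from W1: to W2 (Δx, Δy, Δh) = (-205, -95, +0.32); to W3 = (-25, 20, +0.03).
Determinant of the coordinate differences = (-205)·20 − (-25)·(-95) = -6475.
∂h/∂x = [(+0.32)·20 − (+0.03)·(-95)] / -6475 = -0.001429
∂h/∂y = [(-205)·(+0.03) − (-25)·(+0.32)] / -6475 = -0.0002857
|∇h| = √(-0.001429² + -0.0002857²) = 0.001457
Seepage velocity v = K·i/n = 19.0 × 0.001457 / 0.29 = 0.09546 m/day.
t = 1000 / 0.09546 = 1.048e+04 days = 28.7 years.

29 years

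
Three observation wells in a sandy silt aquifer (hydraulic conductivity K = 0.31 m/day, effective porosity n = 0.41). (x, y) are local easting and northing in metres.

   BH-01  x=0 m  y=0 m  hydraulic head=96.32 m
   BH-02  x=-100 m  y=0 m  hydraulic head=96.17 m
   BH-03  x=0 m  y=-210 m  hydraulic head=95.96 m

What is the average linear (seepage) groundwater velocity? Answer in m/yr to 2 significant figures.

∂h/∂x = (96.17 − 96.32) / (-100 − 0) = +0.001500
∂h/∂y = (95.96 − 96.32) / (-210 − 0) = +0.001714
|∇h| = √(0.001500² + 0.001714²) = 0.002278
Seepage velocity v = K·i/n = 0.31 × 0.002278 / 0.41 = 0.001722 m/day = 0.629 m/yr.

0.63 m/yr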